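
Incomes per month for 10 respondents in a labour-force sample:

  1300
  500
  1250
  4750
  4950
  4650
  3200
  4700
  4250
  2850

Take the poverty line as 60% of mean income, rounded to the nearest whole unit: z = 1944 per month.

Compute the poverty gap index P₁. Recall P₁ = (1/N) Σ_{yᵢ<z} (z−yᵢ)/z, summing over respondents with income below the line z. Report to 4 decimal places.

Below the line: 500, 1250, 1300 (q = 3 of N = 10).
Shortfall ratios: (1944−500)/1944 = 0.7428; (1944−1250)/1944 = 0.3570; (1944−1300)/1944 = 0.3313.
Σ = 1.431070. Dividing by the full population N = 10 gives P₁ = 0.1431.

0.1431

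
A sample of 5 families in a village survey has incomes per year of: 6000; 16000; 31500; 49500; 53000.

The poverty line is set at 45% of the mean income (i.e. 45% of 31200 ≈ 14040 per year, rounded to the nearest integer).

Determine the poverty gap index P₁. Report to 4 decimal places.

Poor units: 6000 (q = 1 of N = 5).
Relative gaps: (14040−6000)/14040 = 0.5726.
Σ = 0.572650. Dividing by the full population N = 5 gives P₁ = 0.1145.

0.1145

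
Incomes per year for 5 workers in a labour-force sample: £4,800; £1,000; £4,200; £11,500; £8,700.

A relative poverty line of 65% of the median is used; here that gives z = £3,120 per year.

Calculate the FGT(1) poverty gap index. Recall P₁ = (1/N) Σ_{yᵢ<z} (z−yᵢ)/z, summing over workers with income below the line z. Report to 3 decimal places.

Poor units: £1,000 (q = 1 of N = 5).
Normalized shortfalls: (3120−1000)/3120 = 0.6795.
Σ = 0.679487. Dividing by the full population N = 5 gives P₁ = 0.136.

0.136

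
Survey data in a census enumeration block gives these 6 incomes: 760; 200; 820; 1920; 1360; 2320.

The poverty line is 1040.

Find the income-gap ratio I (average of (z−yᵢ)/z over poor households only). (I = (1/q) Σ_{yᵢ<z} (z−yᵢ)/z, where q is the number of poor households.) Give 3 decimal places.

Poor units: 200, 760, 820 (q = 3 of N = 6).
Shortfall ratios (z−y)/z: 0.8077, 0.2692, 0.2115; sum = 1.288462.
The income-gap ratio divides by q (the poor only): 1.288462 / 3 = 0.429.

0.429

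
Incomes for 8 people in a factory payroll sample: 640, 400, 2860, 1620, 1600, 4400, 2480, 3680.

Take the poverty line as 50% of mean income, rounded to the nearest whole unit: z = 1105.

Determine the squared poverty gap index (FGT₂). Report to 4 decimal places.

0.0730

Incomes under z: 400, 640 (q = 2 of N = 8).
Shortfall ratios: (1105−400)/1105 = 0.6380; (1105−640)/1105 = 0.4208.
Squared: 0.4071; 0.1771.
Sum = 0.584140; P₂ = 0.584140 / 8 = 0.0730.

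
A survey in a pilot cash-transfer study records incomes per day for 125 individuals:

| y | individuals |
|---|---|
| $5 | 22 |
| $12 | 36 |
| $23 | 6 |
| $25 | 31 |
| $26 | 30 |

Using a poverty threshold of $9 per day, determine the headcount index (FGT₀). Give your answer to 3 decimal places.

22 of the 125 individuals have income below $9.
H = 22/125 = 0.176.

0.176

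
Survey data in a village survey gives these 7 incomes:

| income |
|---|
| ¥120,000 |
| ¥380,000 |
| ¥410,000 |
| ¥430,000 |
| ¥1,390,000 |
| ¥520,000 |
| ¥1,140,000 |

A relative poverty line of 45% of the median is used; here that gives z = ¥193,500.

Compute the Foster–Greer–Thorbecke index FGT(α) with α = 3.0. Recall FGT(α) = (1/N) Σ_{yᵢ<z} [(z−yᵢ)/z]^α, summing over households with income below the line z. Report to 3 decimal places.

0.008

Below the line: ¥120,000 (q = 1 of N = 7).
Shortfall ratios: (193500−120000)/193500 = 0.3798.
Raised to α = 3.0: 0.05480.
Sum = 0.054805; FGT(3.0) = 0.054805 / 7 = 0.008.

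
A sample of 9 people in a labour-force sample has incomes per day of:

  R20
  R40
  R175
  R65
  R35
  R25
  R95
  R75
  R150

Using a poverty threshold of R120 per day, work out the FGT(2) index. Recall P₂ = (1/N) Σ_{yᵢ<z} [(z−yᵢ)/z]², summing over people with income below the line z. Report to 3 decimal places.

Below the line: R20, R25, R35, R40, R65, R75, R95 (q = 7 of N = 9).
Gap ratios (z−y)/z: (120−20)/120 = 0.8333; (120−25)/120 = 0.7917; (120−35)/120 = 0.7083; (120−40)/120 = 0.6667; (120−65)/120 = 0.4583; (120−75)/120 = 0.3750; (120−95)/120 = 0.2083.
Squared: 0.6944; 0.6267; 0.5017; 0.4444; 0.2101; 0.1406; 0.0434.
Sum = 2.661458; P₂ = 2.661458 / 9 = 0.296.

0.296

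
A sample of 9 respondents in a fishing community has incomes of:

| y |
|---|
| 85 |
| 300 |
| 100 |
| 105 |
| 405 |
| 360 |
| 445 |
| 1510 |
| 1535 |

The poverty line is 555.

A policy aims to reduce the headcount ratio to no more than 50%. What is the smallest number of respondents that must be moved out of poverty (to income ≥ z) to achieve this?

3

Currently q = 7 of N = 9 are below the line (H = 0.778).
A headcount ratio of at most 50% allows at most ⌊0.50 × 9⌋ = 4 poor respondents.
So at least 7 − 4 = 3 must be lifted.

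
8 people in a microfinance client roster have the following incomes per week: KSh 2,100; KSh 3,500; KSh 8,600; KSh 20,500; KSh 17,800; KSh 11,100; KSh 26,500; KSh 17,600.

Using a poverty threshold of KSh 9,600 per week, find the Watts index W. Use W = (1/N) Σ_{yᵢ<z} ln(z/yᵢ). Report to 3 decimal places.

Poor units: KSh 2,100, KSh 3,500, KSh 8,600 (q = 3 of N = 8).
Log shortfalls: ln(9600/2100) = 1.5198; ln(9600/3500) = 1.0090; ln(9600/8600) = 0.1100.
W = 2.638827 / 8 = 0.330.

0.330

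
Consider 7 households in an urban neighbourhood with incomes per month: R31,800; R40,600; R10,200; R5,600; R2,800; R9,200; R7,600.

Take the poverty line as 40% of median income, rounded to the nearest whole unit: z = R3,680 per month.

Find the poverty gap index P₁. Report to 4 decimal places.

0.0342

Incomes under z: R2,800 (q = 1 of N = 7).
Shortfall ratios: (3680−2800)/3680 = 0.2391.
Sum of shortfalls = 0.239130; P₁ averages over all N: 0.239130 / 7 = 0.0342.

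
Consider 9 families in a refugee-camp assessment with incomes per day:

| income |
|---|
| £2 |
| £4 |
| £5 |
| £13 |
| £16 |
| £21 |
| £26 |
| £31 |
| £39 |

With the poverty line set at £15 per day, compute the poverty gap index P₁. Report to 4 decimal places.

0.2667

Poor units: £2, £4, £5, £13 (q = 4 of N = 9).
Normalized shortfalls: (15−2)/15 = 0.8667; (15−4)/15 = 0.7333; (15−5)/15 = 0.6667; (15−13)/15 = 0.1333.
Sum of shortfalls = 2.400000; P₁ averages over all N: 2.400000 / 9 = 0.2667.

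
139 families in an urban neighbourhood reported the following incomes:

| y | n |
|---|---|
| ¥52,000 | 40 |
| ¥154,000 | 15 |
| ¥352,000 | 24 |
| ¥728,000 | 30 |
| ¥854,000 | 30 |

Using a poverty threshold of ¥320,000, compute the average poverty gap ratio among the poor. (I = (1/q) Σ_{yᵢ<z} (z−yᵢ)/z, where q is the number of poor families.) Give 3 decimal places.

Poor units: 40×¥52,000, 15×¥154,000 (q = 55 of N = 139).
Shortfall ratios (z−y)/z: 0.8375 (×40), 0.5188 (×15); sum = 41.281250.
I averages over the q = 55 poor units only: 41.281250 / 55 = 0.751.

0.751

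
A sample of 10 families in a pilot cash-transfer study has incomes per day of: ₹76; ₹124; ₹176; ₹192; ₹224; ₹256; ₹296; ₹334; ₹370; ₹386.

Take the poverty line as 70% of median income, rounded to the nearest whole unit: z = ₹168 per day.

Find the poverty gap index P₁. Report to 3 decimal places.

0.081

Below z: ₹76, ₹124 (q = 2 of N = 10).
Normalized shortfalls: (168−76)/168 = 0.5476; (168−124)/168 = 0.2619.
Sum of shortfalls = 0.809524; P₁ averages over all N: 0.809524 / 10 = 0.081.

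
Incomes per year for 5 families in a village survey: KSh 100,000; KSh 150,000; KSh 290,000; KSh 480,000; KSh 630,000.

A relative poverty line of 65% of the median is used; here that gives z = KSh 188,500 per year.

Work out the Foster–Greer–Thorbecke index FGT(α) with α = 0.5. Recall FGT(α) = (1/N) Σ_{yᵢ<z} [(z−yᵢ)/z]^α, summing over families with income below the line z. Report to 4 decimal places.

Poor units: KSh 100,000, KSh 150,000 (q = 2 of N = 5).
Relative gaps: (188500−100000)/188500 = 0.4695; (188500−150000)/188500 = 0.2042.
Raised to α = 0.5: 0.68520; 0.45193.
Sum = 1.137131; FGT(0.5) = 1.137131 / 5 = 0.2274.

0.2274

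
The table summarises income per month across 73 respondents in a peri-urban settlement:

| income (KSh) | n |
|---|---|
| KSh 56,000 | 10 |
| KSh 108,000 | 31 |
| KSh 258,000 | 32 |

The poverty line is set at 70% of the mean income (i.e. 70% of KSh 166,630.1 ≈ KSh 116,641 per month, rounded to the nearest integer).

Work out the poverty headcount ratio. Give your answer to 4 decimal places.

0.5616

41 of the 73 respondents have income below KSh 116,641.
H = 41/73 = 0.5616.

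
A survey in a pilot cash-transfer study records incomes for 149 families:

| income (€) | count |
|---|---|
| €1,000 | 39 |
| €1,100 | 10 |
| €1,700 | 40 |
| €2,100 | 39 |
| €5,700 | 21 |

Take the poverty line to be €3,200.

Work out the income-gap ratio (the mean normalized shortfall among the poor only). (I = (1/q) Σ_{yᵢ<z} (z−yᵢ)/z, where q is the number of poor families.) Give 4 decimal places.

0.5120

Poor units: 39×€1,000, 10×€1,100, 40×€1,700, 39×€2,100 (q = 128 of N = 149).
Shortfall ratios (z−y)/z: 0.6875 (×39), 0.6562 (×10), 0.4688 (×40), 0.3438 (×39); sum = 65.531250.
The income-gap ratio divides by q (the poor only): 65.531250 / 128 = 0.5120.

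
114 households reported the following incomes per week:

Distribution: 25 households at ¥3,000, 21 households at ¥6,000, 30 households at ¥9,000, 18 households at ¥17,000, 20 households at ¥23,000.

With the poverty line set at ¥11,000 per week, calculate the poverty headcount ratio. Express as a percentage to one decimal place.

76 of the 114 households have income below ¥11,000.
H = 76/114 = 66.7%.

66.7%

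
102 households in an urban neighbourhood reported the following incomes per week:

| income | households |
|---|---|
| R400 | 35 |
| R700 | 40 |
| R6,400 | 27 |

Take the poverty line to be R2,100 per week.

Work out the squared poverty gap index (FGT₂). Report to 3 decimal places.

Poor units: 35×R400, 40×R700 (q = 75 of N = 102).
Shortfall ratios: (2100−400)/2100 = 0.8095 (×35); (2100−700)/2100 = 0.6667 (×40).
Squared: 0.6553 (×35); 0.4444 (×40).
Sum = 40.714286; P₂ = 40.714286 / 102 = 0.399.

0.399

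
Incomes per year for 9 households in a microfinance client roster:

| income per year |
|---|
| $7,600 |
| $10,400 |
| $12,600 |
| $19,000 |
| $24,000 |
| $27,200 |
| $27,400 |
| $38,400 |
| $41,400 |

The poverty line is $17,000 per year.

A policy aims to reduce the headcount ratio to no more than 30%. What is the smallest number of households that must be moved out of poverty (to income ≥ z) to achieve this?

Currently q = 3 of N = 9 are below the line (H = 0.333).
A headcount ratio of at most 30% allows at most ⌊0.30 × 9⌋ = 2 poor households.
So at least 3 − 2 = 1 must be lifted.

1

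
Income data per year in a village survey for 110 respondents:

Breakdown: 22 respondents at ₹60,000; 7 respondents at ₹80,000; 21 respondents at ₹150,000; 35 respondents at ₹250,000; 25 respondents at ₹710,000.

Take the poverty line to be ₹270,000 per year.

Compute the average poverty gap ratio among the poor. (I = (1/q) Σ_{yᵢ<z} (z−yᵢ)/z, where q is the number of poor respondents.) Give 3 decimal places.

Below the line: 22×₹60,000, 7×₹80,000, 21×₹150,000, 35×₹250,000 (q = 85 of N = 110).
Relative gaps: 0.7778 (×22), 0.7037 (×7), 0.4444 (×21), 0.0741 (×35); sum = 33.962963.
I averages over the q = 85 poor units only: 33.962963 / 85 = 0.400.

0.400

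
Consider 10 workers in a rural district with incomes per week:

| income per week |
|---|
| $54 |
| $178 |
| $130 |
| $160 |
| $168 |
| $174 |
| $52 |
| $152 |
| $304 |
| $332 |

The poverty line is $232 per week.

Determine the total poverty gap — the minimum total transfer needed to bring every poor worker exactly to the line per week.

$788

Below z: $52, $54, $130, $152, $160, $168, $174, $178 (q = 8 of N = 10).
Individual gaps: 232−52 = 180; 232−54 = 178; 232−130 = 102; 232−152 = 80; 232−160 = 72; 232−168 = 64; 232−174 = 58; 232−178 = 54.
Aggregate gap = $788.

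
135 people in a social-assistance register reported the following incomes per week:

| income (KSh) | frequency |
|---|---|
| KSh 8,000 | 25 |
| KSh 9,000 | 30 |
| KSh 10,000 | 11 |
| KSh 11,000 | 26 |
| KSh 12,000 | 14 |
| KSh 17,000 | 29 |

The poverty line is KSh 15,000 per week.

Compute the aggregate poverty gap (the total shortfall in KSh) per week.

KSh 556,000

Below the line: 25×KSh 8,000, 30×KSh 9,000, 11×KSh 10,000, 26×KSh 11,000, 14×KSh 12,000 (q = 106 of N = 135).
Individual gaps: 25×(15000−8000) = 175000; 30×(15000−9000) = 180000; 11×(15000−10000) = 55000; 26×(15000−11000) = 104000; 14×(15000−12000) = 42000.
Aggregate gap = KSh 556,000.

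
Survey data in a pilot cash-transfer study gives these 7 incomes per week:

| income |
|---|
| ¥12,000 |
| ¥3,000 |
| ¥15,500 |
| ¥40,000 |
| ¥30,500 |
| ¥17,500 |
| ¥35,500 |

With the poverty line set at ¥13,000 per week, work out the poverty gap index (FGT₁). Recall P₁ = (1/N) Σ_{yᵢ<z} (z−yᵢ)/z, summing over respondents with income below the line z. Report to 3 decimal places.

Below z: ¥3,000, ¥12,000 (q = 2 of N = 7).
Relative gaps: (13000−3000)/13000 = 0.7692; (13000−12000)/13000 = 0.0769.
Sum of shortfalls = 0.846154; P₁ averages over all N: 0.846154 / 7 = 0.121.

0.121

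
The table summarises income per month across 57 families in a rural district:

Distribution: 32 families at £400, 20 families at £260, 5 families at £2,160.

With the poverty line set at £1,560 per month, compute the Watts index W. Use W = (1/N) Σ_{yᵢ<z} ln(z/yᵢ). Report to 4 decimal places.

1.3927

Below the line: 20×£260, 32×£400 (q = 52 of N = 57).
ln(z/y) terms: ln(1560/260) = 1.7918 (×20); ln(1560/400) = 1.3610 (×32).
W = 79.386439 / 57 = 1.3927.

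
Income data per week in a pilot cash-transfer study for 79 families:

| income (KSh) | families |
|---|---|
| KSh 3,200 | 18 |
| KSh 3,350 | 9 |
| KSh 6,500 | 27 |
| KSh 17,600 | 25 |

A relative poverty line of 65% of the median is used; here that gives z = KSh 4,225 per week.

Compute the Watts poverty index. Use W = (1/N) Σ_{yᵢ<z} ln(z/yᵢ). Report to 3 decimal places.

0.090

Poor units: 18×KSh 3,200, 9×KSh 3,350 (q = 27 of N = 79).
ln(z/y) terms: ln(4225/3200) = 0.2779 (×18); ln(4225/3350) = 0.2321 (×9).
W = 7.090162 / 79 = 0.090.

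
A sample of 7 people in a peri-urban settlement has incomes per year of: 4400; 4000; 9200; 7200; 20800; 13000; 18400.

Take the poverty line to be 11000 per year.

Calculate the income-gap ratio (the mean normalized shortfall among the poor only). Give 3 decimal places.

0.436

Below the line: 4000, 4400, 7200, 9200 (q = 4 of N = 7).
Relative gaps: 0.6364, 0.6000, 0.3455, 0.1636; sum = 1.745455.
I averages over the q = 4 poor units only: 1.745455 / 4 = 0.436.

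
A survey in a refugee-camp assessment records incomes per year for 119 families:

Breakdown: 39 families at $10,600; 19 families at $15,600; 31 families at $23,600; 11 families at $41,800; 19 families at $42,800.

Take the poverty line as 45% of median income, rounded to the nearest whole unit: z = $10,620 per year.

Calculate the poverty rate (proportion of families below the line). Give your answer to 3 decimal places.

39 of the 119 families have income below $10,620.
H = 39/119 = 0.328.

0.328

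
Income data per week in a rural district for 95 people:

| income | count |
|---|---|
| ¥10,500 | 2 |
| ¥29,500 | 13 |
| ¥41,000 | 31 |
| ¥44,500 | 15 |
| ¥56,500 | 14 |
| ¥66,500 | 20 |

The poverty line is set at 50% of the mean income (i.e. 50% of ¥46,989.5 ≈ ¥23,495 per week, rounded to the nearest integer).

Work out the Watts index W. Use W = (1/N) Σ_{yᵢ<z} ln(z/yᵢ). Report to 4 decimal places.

0.0170

Below the line: 2×¥10,500 (q = 2 of N = 95).
Log gaps: ln(23495/10500) = 0.8054 (×2).
W = 1.610825 / 95 = 0.0170.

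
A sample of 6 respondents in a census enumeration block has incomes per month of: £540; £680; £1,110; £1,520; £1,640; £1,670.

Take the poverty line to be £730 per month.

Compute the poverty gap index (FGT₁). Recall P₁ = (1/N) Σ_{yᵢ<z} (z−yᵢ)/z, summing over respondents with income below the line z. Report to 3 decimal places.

0.055

Incomes under z: £540, £680 (q = 2 of N = 6).
Normalized shortfalls: (730−540)/730 = 0.2603; (730−680)/730 = 0.0685.
Sum of shortfalls = 0.328767; P₁ averages over all N: 0.328767 / 6 = 0.055.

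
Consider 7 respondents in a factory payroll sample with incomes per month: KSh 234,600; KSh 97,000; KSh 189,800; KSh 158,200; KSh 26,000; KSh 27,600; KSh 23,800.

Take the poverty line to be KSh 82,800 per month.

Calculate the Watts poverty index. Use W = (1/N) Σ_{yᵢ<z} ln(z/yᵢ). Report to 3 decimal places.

Below the line: KSh 23,800, KSh 26,000, KSh 27,600 (q = 3 of N = 7).
Log gaps: ln(82800/23800) = 1.2467; ln(82800/26000) = 1.1583; ln(82800/27600) = 1.0986.
W = 3.503686 / 7 = 0.501.

0.501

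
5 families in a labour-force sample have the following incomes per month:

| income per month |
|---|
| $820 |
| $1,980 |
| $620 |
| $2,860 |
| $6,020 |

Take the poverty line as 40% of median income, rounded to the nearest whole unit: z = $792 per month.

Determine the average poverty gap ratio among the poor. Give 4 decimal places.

Poor units: $620 (q = 1 of N = 5).
Shortfall ratios (z−y)/z: 0.2172; sum = 0.217172.
I averages over the q = 1 poor units only: 0.217172 / 1 = 0.2172.

0.2172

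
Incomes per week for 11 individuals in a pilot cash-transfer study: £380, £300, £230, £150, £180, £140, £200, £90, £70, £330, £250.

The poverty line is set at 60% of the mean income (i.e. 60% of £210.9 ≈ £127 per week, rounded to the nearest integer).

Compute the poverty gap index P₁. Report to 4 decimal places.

Incomes under z: £70, £90 (q = 2 of N = 11).
Gap ratios (z−y)/z: (127−70)/127 = 0.4488; (127−90)/127 = 0.2913.
Σ = 0.740157. Dividing by the full population N = 11 gives P₁ = 0.0673.

0.0673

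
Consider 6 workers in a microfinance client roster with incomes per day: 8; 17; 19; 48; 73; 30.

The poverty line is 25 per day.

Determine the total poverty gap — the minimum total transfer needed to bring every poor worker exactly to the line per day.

Incomes under z: 8, 17, 19 (q = 3 of N = 6).
Individual gaps: 25−8 = 17; 25−17 = 8; 25−19 = 6.
Aggregate gap = 31.

31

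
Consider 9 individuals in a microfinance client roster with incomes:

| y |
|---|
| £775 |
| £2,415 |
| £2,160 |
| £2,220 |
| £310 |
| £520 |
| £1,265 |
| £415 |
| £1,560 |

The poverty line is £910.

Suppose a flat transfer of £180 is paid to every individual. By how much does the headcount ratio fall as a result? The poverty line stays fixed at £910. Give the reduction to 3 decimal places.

0.111

Before: below the line — £310, £415, £520, £775; headcount ratio = 0.44444.
After the £180 transfer: below the line — £490, £595, £700; headcount ratio = 0.33333.
Reduction = 0.44444 − 0.33333 = 0.111.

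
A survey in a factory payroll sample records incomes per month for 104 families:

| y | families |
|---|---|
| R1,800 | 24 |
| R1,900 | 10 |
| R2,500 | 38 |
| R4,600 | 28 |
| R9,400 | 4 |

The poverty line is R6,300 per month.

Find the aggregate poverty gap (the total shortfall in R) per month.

R344,000

Below the line: 24×R1,800, 10×R1,900, 38×R2,500, 28×R4,600 (q = 100 of N = 104).
Individual gaps: 24×(6300−1800) = 108000; 10×(6300−1900) = 44000; 38×(6300−2500) = 144400; 28×(6300−4600) = 47600.
Aggregate gap = R344,000.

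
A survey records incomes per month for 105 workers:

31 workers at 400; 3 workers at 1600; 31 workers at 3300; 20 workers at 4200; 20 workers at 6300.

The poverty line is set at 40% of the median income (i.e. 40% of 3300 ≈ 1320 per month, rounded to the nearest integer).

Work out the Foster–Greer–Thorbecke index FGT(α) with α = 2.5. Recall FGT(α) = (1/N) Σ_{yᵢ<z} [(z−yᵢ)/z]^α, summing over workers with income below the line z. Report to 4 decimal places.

Incomes under z: 31×400 (q = 31 of N = 105).
Relative gaps: (1320−400)/1320 = 0.6970 (×31).
Raised to α = 2.5: 0.40554 (×31).
Sum = 12.571770; FGT(2.5) = 12.571770 / 105 = 0.1197.

0.1197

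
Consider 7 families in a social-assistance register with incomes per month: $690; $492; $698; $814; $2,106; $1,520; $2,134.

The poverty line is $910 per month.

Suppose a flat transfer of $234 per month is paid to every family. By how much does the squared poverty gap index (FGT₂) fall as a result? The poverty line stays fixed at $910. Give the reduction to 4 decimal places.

0.0420

Before: below the line — $492, $690, $698, $814; squared poverty gap index (FGT₂) = 0.047835.
After the $234 transfer: below the line — $726; squared poverty gap index (FGT₂) = 0.005841.
Reduction = 0.047835 − 0.005841 = 0.0420.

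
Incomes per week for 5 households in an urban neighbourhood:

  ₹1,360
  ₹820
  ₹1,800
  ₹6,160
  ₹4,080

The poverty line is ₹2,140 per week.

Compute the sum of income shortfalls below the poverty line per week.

₹2,440

Incomes under z: ₹820, ₹1,360, ₹1,800 (q = 3 of N = 5).
Individual gaps: 2140−820 = 1320; 2140−1360 = 780; 2140−1800 = 340.
Aggregate gap = ₹2,440.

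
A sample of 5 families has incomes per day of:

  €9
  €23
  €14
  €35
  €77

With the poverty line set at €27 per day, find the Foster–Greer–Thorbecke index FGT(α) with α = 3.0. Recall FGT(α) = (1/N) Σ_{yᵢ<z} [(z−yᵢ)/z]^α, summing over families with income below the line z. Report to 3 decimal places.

0.082

Incomes under z: €9, €14, €23 (q = 3 of N = 5).
Gap ratios (z−y)/z: (27−9)/27 = 0.6667; (27−14)/27 = 0.4815; (27−23)/27 = 0.1481.
Raised to α = 3.0: 0.29630; 0.11162; 0.00325.
Sum = 0.411167; FGT(3.0) = 0.411167 / 5 = 0.082.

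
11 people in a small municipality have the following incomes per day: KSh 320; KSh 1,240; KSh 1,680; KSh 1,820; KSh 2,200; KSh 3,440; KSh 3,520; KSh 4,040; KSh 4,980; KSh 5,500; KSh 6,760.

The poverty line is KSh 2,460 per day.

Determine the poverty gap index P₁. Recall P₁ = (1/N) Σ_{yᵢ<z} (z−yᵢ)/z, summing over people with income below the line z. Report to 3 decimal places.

0.186

Below z: KSh 320, KSh 1,240, KSh 1,680, KSh 1,820, KSh 2,200 (q = 5 of N = 11).
Gap ratios (z−y)/z: (2460−320)/2460 = 0.8699; (2460−1240)/2460 = 0.4959; (2460−1680)/2460 = 0.3171; (2460−1820)/2460 = 0.2602; (2460−2200)/2460 = 0.1057.
Sum of shortfalls = 2.048780; P₁ averages over all N: 2.048780 / 11 = 0.186.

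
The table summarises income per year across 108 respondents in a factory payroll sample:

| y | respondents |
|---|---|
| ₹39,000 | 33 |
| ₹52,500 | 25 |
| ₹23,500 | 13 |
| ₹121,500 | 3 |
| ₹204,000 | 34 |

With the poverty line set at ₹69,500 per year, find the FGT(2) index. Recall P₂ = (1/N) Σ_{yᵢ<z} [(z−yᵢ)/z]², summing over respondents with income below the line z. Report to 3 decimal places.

0.125

Below z: 13×₹23,500, 33×₹39,000, 25×₹52,500 (q = 71 of N = 108).
Shortfall ratios: (69500−23500)/69500 = 0.6619 (×13); (69500−39000)/69500 = 0.4388 (×33); (69500−52500)/69500 = 0.2446 (×25).
Squared: 0.4381 (×13); 0.1926 (×33); 0.0598 (×25).
Sum = 13.546142; P₂ = 13.546142 / 108 = 0.125.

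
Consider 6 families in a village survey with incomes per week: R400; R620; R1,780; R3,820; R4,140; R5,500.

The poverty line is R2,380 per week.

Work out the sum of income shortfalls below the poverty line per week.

R4,340

Below z: R400, R620, R1,780 (q = 3 of N = 6).
Individual gaps: 2380−400 = 1980; 2380−620 = 1760; 2380−1780 = 600.
Aggregate gap = R4,340.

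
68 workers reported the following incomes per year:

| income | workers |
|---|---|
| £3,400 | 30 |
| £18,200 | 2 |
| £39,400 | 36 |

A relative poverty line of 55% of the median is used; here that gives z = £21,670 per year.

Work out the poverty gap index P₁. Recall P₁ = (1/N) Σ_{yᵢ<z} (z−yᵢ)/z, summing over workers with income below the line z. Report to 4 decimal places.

0.3767

Below z: 30×£3,400, 2×£18,200 (q = 32 of N = 68).
Gap ratios (z−y)/z: (21670−3400)/21670 = 0.8431 (×30); (21670−18200)/21670 = 0.1601 (×2).
Σ = 25.613290. Dividing by the full population N = 68 gives P₁ = 0.3767.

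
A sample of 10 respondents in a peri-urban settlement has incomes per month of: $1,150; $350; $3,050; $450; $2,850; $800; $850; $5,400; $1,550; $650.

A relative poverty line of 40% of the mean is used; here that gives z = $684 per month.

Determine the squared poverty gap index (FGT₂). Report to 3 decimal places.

0.036

Below the line: $350, $450, $650 (q = 3 of N = 10).
Normalized shortfalls: (684−350)/684 = 0.4883; (684−450)/684 = 0.3421; (684−650)/684 = 0.0497.
Squared: 0.2384; 0.1170; 0.0025.
Sum = 0.357948; P₂ = 0.357948 / 10 = 0.036.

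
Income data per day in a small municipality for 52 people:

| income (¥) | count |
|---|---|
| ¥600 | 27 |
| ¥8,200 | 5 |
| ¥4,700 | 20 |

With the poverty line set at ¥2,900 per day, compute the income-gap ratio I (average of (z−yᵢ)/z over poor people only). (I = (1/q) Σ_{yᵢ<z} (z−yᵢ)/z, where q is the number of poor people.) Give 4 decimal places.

0.7931

Poor units: 27×¥600 (q = 27 of N = 52).
Relative gaps: 0.7931 (×27); sum = 21.413793.
The income-gap ratio divides by q (the poor only): 21.413793 / 27 = 0.7931.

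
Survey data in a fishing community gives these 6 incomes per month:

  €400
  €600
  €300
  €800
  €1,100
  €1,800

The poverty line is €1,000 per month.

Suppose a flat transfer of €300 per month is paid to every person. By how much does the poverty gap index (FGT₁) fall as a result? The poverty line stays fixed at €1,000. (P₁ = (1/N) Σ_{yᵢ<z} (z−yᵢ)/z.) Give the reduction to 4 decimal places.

0.1833

Before: below the line — €300, €400, €600, €800; poverty gap index (FGT₁) = 0.316667.
After the €300 transfer: below the line — €600, €700, €900; poverty gap index (FGT₁) = 0.133333.
Reduction = 0.316667 − 0.133333 = 0.1833.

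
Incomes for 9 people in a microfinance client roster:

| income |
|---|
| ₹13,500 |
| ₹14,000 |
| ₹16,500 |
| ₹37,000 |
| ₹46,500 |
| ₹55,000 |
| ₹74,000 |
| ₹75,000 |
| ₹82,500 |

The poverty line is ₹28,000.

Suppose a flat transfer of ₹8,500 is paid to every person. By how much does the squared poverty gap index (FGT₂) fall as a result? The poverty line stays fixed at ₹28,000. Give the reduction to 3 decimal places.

Before: below the line — ₹13,500, ₹14,000, ₹16,500; squared poverty gap index (FGT₂) = 0.07632.
After the ₹8,500 transfer: below the line — ₹22,000, ₹22,500, ₹25,000; squared poverty gap index (FGT₂) = 0.01066.
Reduction = 0.07632 − 0.01066 = 0.066.

0.066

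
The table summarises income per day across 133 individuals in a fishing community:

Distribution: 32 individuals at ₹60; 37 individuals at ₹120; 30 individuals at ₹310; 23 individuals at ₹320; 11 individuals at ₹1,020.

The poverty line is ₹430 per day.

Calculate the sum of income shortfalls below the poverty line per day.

₹29,440

Below the line: 32×₹60, 37×₹120, 30×₹310, 23×₹320 (q = 122 of N = 133).
Individual gaps: 32×(430−60) = 11840; 37×(430−120) = 11470; 30×(430−310) = 3600; 23×(430−320) = 2530.
Aggregate gap = ₹29,440.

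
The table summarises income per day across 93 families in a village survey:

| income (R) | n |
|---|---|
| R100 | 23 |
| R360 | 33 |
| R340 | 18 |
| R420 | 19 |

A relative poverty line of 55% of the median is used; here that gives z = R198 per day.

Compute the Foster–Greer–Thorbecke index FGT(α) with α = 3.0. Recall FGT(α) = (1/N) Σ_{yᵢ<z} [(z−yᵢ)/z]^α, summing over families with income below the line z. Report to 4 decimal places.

0.0300

Poor units: 23×R100 (q = 23 of N = 93).
Normalized shortfalls: (198−100)/198 = 0.4949 (×23).
Raised to α = 3.0: 0.12125 (×23).
Sum = 2.788756; FGT(3.0) = 2.788756 / 93 = 0.0300.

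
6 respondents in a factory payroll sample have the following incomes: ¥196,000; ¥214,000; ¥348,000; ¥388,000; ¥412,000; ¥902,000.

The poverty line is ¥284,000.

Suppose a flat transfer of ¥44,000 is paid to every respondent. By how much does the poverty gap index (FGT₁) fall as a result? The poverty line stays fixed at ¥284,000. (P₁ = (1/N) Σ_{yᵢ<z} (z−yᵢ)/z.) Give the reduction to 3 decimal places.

Before: below the line — ¥196,000, ¥214,000; poverty gap index (FGT₁) = 0.09272.
After the ¥44,000 transfer: below the line — ¥240,000, ¥258,000; poverty gap index (FGT₁) = 0.04108.
Reduction = 0.09272 − 0.04108 = 0.052.

0.052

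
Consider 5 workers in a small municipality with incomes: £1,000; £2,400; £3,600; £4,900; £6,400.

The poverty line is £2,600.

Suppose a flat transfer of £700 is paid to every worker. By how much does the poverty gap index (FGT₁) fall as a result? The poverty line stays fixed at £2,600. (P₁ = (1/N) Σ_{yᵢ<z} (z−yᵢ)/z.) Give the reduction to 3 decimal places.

Before: below the line — £1,000, £2,400; poverty gap index (FGT₁) = 0.13846.
After the £700 transfer: below the line — £1,700; poverty gap index (FGT₁) = 0.06923.
Reduction = 0.13846 − 0.06923 = 0.069.

0.069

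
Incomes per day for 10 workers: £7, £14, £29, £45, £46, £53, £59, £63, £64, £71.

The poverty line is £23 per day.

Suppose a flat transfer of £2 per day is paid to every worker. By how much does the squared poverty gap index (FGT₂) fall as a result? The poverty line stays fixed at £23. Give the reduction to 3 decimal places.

Before: below the line — £7, £14; squared poverty gap index (FGT₂) = 0.06371.
After the £2 transfer: below the line — £9, £16; squared poverty gap index (FGT₂) = 0.04631.
Reduction = 0.06371 − 0.04631 = 0.017.

0.017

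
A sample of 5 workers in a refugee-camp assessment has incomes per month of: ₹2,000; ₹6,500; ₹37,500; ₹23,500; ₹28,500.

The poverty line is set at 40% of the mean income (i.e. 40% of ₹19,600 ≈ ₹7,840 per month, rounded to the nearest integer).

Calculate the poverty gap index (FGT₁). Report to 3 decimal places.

0.183

Below the line: ₹2,000, ₹6,500 (q = 2 of N = 5).
Shortfall ratios: (7840−2000)/7840 = 0.7449; (7840−6500)/7840 = 0.1709.
Σ = 0.915816. Dividing by the full population N = 5 gives P₁ = 0.183.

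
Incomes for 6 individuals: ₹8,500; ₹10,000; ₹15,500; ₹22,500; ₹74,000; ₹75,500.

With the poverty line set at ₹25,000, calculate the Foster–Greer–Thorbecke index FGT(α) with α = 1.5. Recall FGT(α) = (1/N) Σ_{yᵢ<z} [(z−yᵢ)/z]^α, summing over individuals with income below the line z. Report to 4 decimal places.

0.2111

Incomes under z: ₹8,500, ₹10,000, ₹15,500, ₹22,500 (q = 4 of N = 6).
Normalized shortfalls: (25000−8500)/25000 = 0.6600; (25000−10000)/25000 = 0.6000; (25000−15500)/25000 = 0.3800; (25000−22500)/25000 = 0.1000.
Raised to α = 1.5: 0.53619; 0.46476; 0.23425; 0.03162.
Sum = 1.266815; FGT(1.5) = 1.266815 / 6 = 0.2111.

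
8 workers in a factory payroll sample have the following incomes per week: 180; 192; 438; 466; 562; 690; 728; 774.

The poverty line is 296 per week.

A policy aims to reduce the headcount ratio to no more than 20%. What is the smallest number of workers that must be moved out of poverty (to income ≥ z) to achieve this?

Currently q = 2 of N = 8 are below the line (H = 0.250).
A headcount ratio of at most 20% allows at most ⌊0.20 × 8⌋ = 1 poor workers.
So at least 2 − 1 = 1 must be lifted.

1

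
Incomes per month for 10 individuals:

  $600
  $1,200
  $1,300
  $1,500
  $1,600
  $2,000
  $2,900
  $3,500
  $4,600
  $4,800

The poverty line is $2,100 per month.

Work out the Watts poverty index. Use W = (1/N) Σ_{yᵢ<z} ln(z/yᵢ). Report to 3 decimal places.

Incomes under z: $600, $1,200, $1,300, $1,500, $1,600, $2,000 (q = 6 of N = 10).
ln(z/y) terms: ln(2100/600) = 1.2528; ln(2100/1200) = 0.5596; ln(2100/1300) = 0.4796; ln(2100/1500) = 0.3365; ln(2100/1600) = 0.2719; ln(2100/2000) = 0.0488.
W = 2.949148 / 10 = 0.295.

0.295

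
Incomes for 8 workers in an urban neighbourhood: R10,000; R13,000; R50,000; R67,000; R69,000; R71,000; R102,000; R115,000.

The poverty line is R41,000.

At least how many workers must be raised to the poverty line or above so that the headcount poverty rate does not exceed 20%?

2 of the 8 workers are poor, so H = 2/8 = 0.250.
A headcount ratio of at most 20% allows at most ⌊0.20 × 8⌋ = 1 poor workers.
So at least 2 − 1 = 1 must be lifted.

1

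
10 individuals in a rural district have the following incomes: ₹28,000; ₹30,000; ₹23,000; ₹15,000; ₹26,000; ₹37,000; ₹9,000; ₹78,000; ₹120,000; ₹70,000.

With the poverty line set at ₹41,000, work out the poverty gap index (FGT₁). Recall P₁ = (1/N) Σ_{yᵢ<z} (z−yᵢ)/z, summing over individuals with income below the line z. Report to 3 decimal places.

0.290

Below the line: ₹9,000, ₹15,000, ₹23,000, ₹26,000, ₹28,000, ₹30,000, ₹37,000 (q = 7 of N = 10).
Shortfall ratios: (41000−9000)/41000 = 0.7805; (41000−15000)/41000 = 0.6341; (41000−23000)/41000 = 0.4390; (41000−26000)/41000 = 0.3659; (41000−28000)/41000 = 0.3171; (41000−30000)/41000 = 0.2683; (41000−37000)/41000 = 0.0976.
Σ = 2.902439. Dividing by the full population N = 10 gives P₁ = 0.290.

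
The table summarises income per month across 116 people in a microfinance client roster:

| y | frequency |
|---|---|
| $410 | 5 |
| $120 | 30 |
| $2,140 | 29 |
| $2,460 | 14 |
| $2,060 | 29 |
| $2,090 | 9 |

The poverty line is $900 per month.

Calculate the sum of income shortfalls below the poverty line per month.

$25,850

Incomes under z: 30×$120, 5×$410 (q = 35 of N = 116).
Individual gaps: 30×(900−120) = 23400; 5×(900−410) = 2450.
Aggregate gap = $25,850.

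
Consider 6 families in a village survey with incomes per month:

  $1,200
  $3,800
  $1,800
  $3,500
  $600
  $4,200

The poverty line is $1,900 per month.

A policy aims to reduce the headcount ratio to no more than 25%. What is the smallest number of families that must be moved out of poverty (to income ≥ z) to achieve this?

2

3 of the 6 families are poor, so H = 3/6 = 0.500.
A headcount ratio of at most 25% allows at most ⌊0.25 × 6⌋ = 1 poor families.
So at least 3 − 1 = 2 must be lifted.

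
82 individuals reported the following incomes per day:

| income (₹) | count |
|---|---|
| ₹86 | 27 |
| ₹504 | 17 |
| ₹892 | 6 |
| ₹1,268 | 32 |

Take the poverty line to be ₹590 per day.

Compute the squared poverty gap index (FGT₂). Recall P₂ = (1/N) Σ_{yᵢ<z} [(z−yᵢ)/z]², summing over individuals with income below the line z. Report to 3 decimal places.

0.245

Below z: 27×₹86, 17×₹504 (q = 44 of N = 82).
Normalized shortfalls: (590−86)/590 = 0.8542 (×27); (590−504)/590 = 0.1458 (×17).
Squared: 0.7297 (×27); 0.0212 (×17).
Sum = 20.063671; P₂ = 20.063671 / 82 = 0.245.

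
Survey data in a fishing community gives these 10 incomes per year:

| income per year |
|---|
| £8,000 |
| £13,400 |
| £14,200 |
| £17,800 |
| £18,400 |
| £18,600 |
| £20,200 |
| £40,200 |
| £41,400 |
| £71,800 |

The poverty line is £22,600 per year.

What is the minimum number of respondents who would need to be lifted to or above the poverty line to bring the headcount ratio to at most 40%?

3

Currently q = 7 of N = 10 are below the line (H = 0.700).
A headcount ratio of at most 40% allows at most ⌊0.40 × 10⌋ = 4 poor respondents.
So at least 7 − 4 = 3 must be lifted.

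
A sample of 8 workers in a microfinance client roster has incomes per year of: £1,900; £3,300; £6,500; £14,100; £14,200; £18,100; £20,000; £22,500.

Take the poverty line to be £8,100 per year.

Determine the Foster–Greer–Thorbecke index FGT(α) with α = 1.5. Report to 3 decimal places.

0.152

Below the line: £1,900, £3,300, £6,500 (q = 3 of N = 8).
Shortfall ratios: (8100−1900)/8100 = 0.7654; (8100−3300)/8100 = 0.5926; (8100−6500)/8100 = 0.1975.
Raised to α = 1.5: 0.66967; 0.45618; 0.08779.
Sum = 1.213638; FGT(1.5) = 1.213638 / 8 = 0.152.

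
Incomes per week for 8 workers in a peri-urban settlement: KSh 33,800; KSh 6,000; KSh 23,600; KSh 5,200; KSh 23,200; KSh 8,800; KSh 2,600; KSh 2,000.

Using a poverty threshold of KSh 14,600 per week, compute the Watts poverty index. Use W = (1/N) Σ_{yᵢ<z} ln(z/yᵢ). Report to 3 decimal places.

0.768

Incomes under z: KSh 2,000, KSh 2,600, KSh 5,200, KSh 6,000, KSh 8,800 (q = 5 of N = 8).
Log gaps: ln(14600/2000) = 1.9879; ln(14600/2600) = 1.7255; ln(14600/5200) = 1.0324; ln(14600/6000) = 0.8893; ln(14600/8800) = 0.5063.
W = 6.141279 / 8 = 0.768.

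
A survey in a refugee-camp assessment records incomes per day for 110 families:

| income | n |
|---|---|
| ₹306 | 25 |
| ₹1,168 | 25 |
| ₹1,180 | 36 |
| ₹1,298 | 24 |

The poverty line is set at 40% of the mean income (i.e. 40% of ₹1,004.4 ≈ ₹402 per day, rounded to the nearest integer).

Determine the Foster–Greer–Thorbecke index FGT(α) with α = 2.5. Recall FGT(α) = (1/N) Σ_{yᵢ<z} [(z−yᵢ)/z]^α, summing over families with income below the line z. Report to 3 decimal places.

0.006

Incomes under z: 25×₹306 (q = 25 of N = 110).
Shortfall ratios: (402−306)/402 = 0.2388 (×25).
Raised to α = 2.5: 0.02787 (×25).
Sum = 0.696711; FGT(2.5) = 0.696711 / 110 = 0.006.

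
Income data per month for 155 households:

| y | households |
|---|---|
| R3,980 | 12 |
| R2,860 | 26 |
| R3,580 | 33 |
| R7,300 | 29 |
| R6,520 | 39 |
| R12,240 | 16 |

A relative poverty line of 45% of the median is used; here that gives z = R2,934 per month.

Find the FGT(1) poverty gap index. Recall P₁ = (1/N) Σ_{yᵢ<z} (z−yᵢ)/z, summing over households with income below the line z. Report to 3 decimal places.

Below the line: 26×R2,860 (q = 26 of N = 155).
Relative gaps: (2934−2860)/2934 = 0.0252 (×26).
Sum of shortfalls = 0.655760; P₁ averages over all N: 0.655760 / 155 = 0.004.

0.004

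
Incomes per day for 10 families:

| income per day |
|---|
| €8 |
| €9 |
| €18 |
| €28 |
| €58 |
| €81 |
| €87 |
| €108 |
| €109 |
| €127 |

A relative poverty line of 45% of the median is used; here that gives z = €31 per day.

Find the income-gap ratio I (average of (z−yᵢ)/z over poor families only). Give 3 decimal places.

Below the line: €8, €9, €18, €28 (q = 4 of N = 10).
Relative gaps: 0.7419, 0.7097, 0.4194, 0.0968; sum = 1.967742.
The income-gap ratio divides by q (the poor only): 1.967742 / 4 = 0.492.

0.492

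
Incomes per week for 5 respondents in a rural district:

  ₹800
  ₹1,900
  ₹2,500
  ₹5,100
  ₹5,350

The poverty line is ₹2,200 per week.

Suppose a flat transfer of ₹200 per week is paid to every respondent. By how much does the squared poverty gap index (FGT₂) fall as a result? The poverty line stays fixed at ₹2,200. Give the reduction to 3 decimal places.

0.025

Before: below the line — ₹800, ₹1,900; squared poverty gap index (FGT₂) = 0.08471.
After the ₹200 transfer: below the line — ₹1,000, ₹2,100; squared poverty gap index (FGT₂) = 0.05992.
Reduction = 0.08471 − 0.05992 = 0.025.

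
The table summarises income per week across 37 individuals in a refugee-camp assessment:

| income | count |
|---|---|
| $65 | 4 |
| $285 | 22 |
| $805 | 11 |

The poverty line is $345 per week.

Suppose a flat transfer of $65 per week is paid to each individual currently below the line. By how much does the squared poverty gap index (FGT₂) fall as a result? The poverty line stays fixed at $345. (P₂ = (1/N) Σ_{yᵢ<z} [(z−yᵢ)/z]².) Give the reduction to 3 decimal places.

Before: below the line — 4×$65, 22×$285; squared poverty gap index (FGT₂) = 0.08919.
After the $65 transfer: below the line — 4×$130; squared poverty gap index (FGT₂) = 0.04199.
Reduction = 0.08919 − 0.04199 = 0.047.

0.047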